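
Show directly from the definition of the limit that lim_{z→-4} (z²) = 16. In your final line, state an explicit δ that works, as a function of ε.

δ = min(1, ε/9)

Fix ε > 0. We seek δ > 0 with 0 < |z + 4| < δ ⇒ |z² − 16| < ε.
Factor: z² − 16 = (z + 4)(z - 4), so |z² − 16| = |z + 4|·|z - 4|.
Restrict δ ≤ 1. Then |z + 4| < 1 gives |z| < 5, so by the triangle inequality |z - 4| ≤ 5 + 4 = 9.
Hence |z² − 16| ≤ 9|z + 4|, which is < ε once |z + 4| < ε/9.
Take δ = min(1, ε/9). If 0 < |z + 4| < δ then both bounds hold and |z² − 16| ≤ 9|z + 4| < 9·(ε/9) = ε.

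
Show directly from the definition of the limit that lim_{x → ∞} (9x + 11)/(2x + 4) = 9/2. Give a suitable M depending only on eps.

Suppose eps > 0. We seek M > 0 such that x > M implies |(9x + 11)/(2x + 4) − (9/2)| < eps.
(9x + 11)/(2x + 4) − (9/2) = (2(9x + 11) − 9(2x + 4)) / (2(2x + 4)) = -14/(2(2x + 4)).
For x > 0 we have 2x + 4 > 2x, so |(9x + 11)/(2x + 4) − (9/2)| = 14/(2(2x + 4)) < 14/(2·2x) = (7/2)/x.
Thus |(9x + 11)/(2x + 4) − (9/2)| < eps whenever x > (7/2)/eps.
Take M = (7/2)/eps. If x > M then |(9x + 11)/(2x + 4) − (9/2)| < (7/2)/x < eps.

M = (7/2)/eps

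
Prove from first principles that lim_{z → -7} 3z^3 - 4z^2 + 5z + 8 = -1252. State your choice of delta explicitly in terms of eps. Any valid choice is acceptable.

Fix eps > 0. We want delta > 0 such that 0 < |z + 7| < delta implies |(3z^3 - 4z^2 + 5z + 8) + 1252| < eps.
(3z^3 - 4z^2 + 5z + 8) + 1252 = 3z^3 - 4z^2 + 5z + 1260 = (z + 7)(3z^2 - 25z + 180).
So |(3z^3 - 4z^2 + 5z + 8) + 1252| = |z + 7|·|3z^2 - 25z + 180|.
Require delta ≤ 1. Then |z + 7| < 1 gives |z| < 8, and by the triangle inequality |3z^2 - 25z + 180| ≤ 3·8^2 + 25·8 + 180 = 572.
Hence |(3z^3 - 4z^2 + 5z + 8) + 1252| ≤ 572|z + 7| < eps provided |z + 7| < eps/572.
Take delta = min(1, eps/572). Then 0 < |z + 7| < delta gives both |z + 7| < 1 and |z + 7| < eps/572, so |(3z^3 - 4z^2 + 5z + 8) + 1252| < eps.

delta = min(1, eps/572)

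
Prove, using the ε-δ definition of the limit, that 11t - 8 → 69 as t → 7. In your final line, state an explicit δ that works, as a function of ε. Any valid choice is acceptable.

Fix ε > 0. We need δ > 0 so that 0 < |t − 7| < δ implies |(11t - 8) − 69| < ε.
Since (11t - 8) − 69 = 11(t − 7), we have |(11t - 8) − 69| = 11|t − 7|.
So 11|t − 7| < ε exactly when |t − 7| < ε/11.
Choosing δ = ε/11 gives |(11t - 8) − 69| = 11|t − 7| < ε whenever |t − 7| < δ.

δ = ε/11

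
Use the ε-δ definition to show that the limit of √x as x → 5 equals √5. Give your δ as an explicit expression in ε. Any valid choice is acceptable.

δ = min(5, √5·ε)

Suppose ε > 0. We want δ > 0 such that 0 < |x − 5| < δ implies |√x − √5| < ε.
Multiplying by the conjugate, |√x − √5| = |x − 5|/(√x + √5).
Restrict δ ≤ 5 so that |x − 5| < 5 forces x > 0, and then √x + √5 > √5.
Hence |√x − √5| < |x − 5|/√5, which is < ε once |x − 5| < √5·ε.
Take δ = min(5, √5·ε). If 0 < |x − 5| < δ then x > 0 and |√x − √5| < |x − 5|/√5 < ε.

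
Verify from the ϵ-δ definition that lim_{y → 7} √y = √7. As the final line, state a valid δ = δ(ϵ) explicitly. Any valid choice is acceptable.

Fix ϵ > 0. We want δ > 0 such that 0 < |y − 7| < δ implies |√y − √7| < ϵ.
Rationalise: √y − √7 = (y − 7)/(√y + √7), so |√y − √7| = |y − 7|/(√y + √7).
Restrict δ ≤ 7 so that |y − 7| < 7 forces y > 0, and then √y + √7 > √7.
Hence |√y − √7| < |y − 7|/√7, which is < ϵ once |y − 7| < √7·ϵ.
Take δ = min(7, √7·ϵ). If 0 < |y − 7| < δ then y > 0 and |√y − √7| < |y − 7|/√7 < ϵ.

δ = min(7, √7·ϵ)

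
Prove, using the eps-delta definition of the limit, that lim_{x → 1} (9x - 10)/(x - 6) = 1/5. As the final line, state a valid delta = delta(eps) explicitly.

delta = min(5/2, (25/88)eps)

Let eps > 0 be given. We want delta > 0 with 0 < |x − 1| < delta ⇒ |(9x - 10)/(x - 6) − (1/5)| < eps.
Combining over a common denominator, (9x - 10)/(x - 6) − (1/5) = [(9x - 10)·(-5) − (-1)·(x - 6)] / [(-5)·(x - 6)] = -44(x − 1) / ((-5)(x - 6)).
So |(9x - 10)/(x - 6) − (1/5)| = 44|x − 1| / (5·|x − 6|).
Restrict delta ≤ 5/2. Then |x − 1| < 5/2 gives |x − 6| = |(x − 1) + (-5)| ≥ 5 − 5/2 = 5/2.
Hence |(9x - 10)/(x - 6) − (1/5)| < 44|x − 1|/(5·(5/2)) = (88/25)|x − 1|, which is < eps once |x − 1| < (25/88)eps.
Take delta = min(5/2, (25/88)eps). Then 0 < |x − 1| < delta forces both bounds, so |(9x - 10)/(x - 6) − (1/5)| < eps.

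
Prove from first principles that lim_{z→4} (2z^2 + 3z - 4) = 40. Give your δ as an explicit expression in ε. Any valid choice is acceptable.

δ = min(1, ε/21)

Let ε > 0. We want δ > 0 such that 0 < |z − 4| < δ implies |(2z^2 + 3z - 4) − 40| < ε.
(2z^2 + 3z - 4) − 40 = 2z^2 + 3z - 44 = (z − 4)(2z + 11).
So |(2z^2 + 3z - 4) − 40| = |z − 4|·|2z + 11|.
Assume first that |z − 4| < 1, so |z| < 5. Then |2z + 11| ≤ 2·5 + 11 = 21.
Hence |(2z^2 + 3z - 4) − 40| ≤ 21|z − 4| < ε provided |z − 4| < ε/21.
Take δ = min(1, ε/21). Then 0 < |z − 4| < δ gives both |z − 4| < 1 and |z − 4| < ε/21, so |(2z^2 + 3z - 4) − 40| < ε.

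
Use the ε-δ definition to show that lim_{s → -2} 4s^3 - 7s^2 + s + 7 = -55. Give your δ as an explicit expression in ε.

Let ε > 0 be given. We want δ > 0 such that 0 < |s + 2| < δ implies |(4s^3 - 7s^2 + s + 7) + 55| < ε.
(4s^3 - 7s^2 + s + 7) + 55 = 4s^3 - 7s^2 + s + 62 = (s + 2)(4s^2 - 15s + 31).
So |(4s^3 - 7s^2 + s + 7) + 55| = |s + 2|·|4s^2 - 15s + 31|.
Require δ ≤ 1. Then |s + 2| < 1 gives |s| < 3, and by the triangle inequality |4s^2 - 15s + 31| ≤ 4·3^2 + 15·3 + 31 = 112.
Hence |(4s^3 - 7s^2 + s + 7) + 55| ≤ 112|s + 2| < ε provided |s + 2| < ε/112.
Take δ = min(1, ε/112). Then 0 < |s + 2| < δ gives both |s + 2| < 1 and |s + 2| < ε/112, so |(4s^3 - 7s^2 + s + 7) + 55| < ε.

δ = min(1, ε/112)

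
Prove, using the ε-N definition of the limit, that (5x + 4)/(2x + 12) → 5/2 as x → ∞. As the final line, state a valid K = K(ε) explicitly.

K = 13/ε

Suppose ε > 0. We seek K > 0 such that x > K implies |(5x + 4)/(2x + 12) − (5/2)| < ε.
(5x + 4)/(2x + 12) − (5/2) = (2(5x + 4) − 5(2x + 12)) / (2(2x + 12)) = -52/(2(2x + 12)).
For x > 0 we have 2x + 12 > 2x, so |(5x + 4)/(2x + 12) − (5/2)| = 52/(2(2x + 12)) < 52/(2·2x) = 13/x.
Thus |(5x + 4)/(2x + 12) − (5/2)| < ε whenever x > 13/ε.
Take K = 13/ε. If x > K then |(5x + 4)/(2x + 12) − (5/2)| < 13/x < ε.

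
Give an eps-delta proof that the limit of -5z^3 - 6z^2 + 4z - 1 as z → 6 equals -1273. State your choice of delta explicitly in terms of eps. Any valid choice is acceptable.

Fix eps > 0. We want delta > 0 such that 0 < |z − 6| < delta implies |(-5z^3 - 6z^2 + 4z - 1) + 1273| < eps.
(-5z^3 - 6z^2 + 4z - 1) + 1273 = -5z^3 - 6z^2 + 4z + 1272 = (z − 6)(-5z^2 - 36z - 212).
So |(-5z^3 - 6z^2 + 4z - 1) + 1273| = |z − 6|·|-5z^2 - 36z - 212|.
Require delta ≤ 1. Then |z − 6| < 1 gives |z| < 7, and by the triangle inequality |-5z^2 - 36z - 212| ≤ 5·7^2 + 36·7 + 212 = 709.
Hence |(-5z^3 - 6z^2 + 4z - 1) + 1273| ≤ 709|z − 6| < eps provided |z − 6| < eps/709.
Take delta = min(1, eps/709). Then 0 < |z − 6| < delta gives both |z − 6| < 1 and |z − 6| < eps/709, so |(-5z^3 - 6z^2 + 4z - 1) + 1273| < eps.

delta = min(1, eps/709)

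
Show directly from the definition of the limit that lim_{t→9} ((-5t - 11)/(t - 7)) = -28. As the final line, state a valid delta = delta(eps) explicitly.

Fix eps > 0. We want delta > 0 with 0 < |t − 9| < delta ⇒ |(-5t - 11)/(t - 7) + 28| < eps.
Combining over a common denominator, (-5t - 11)/(t - 7) + 28 = [(-5t - 11)·2 − (-56)·(t - 7)] / [2·(t - 7)] = 46(t − 9) / (2(t - 7)).
So |(-5t - 11)/(t - 7) + 28| = 46|t − 9| / (2·|t − 7|).
Require delta ≤ 1, so |t − 7| ≥ |2| − |t − 9| > 2 − 1 = 1.
Hence |(-5t - 11)/(t - 7) + 28| < 46|t − 9|/(2·1) = 23|t − 9|, which is < eps once |t − 9| < (1/23)eps.
Take delta = min(1, (1/23)eps). Then 0 < |t − 9| < delta forces both bounds, so |(-5t - 11)/(t - 7) + 28| < eps.

delta = min(1, (1/23)eps)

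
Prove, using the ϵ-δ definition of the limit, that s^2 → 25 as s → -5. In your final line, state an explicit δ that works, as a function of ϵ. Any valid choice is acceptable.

δ = min(2, ϵ/12)

Let ϵ > 0 be given. We seek δ > 0 with 0 < |s + 5| < δ ⇒ |s^2 − 25| < ϵ.
Factor: s^2 − 25 = (s + 5)(s - 5), so |s^2 − 25| = |s + 5|·|s - 5|.
Restrict δ ≤ 2. Then |s + 5| < 2 gives |s| < 7, so by the triangle inequality |s - 5| ≤ 7 + 5 = 12.
Hence |s^2 − 25| ≤ 12|s + 5|, which is < ϵ once |s + 5| < ϵ/12.
Take δ = min(2, ϵ/12). If 0 < |s + 5| < δ then both bounds hold and |s^2 − 25| ≤ 12|s + 5| < 12·(ϵ/12) = ϵ.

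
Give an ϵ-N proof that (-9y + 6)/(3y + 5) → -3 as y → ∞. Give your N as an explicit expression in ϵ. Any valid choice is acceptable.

Fix ϵ > 0. We seek N > 0 such that y > N implies |(-9y + 6)/(3y + 5) + 3| < ϵ.
(-9y + 6)/(3y + 5) + 3 = (3(-9y + 6) − (-9)(3y + 5)) / (3(3y + 5)) = 63/(3(3y + 5)).
For y > 0 we have 3y + 5 > 3y, so |(-9y + 6)/(3y + 5) + 3| = 63/(3(3y + 5)) < 63/(3·3y) = 7/y.
Thus |(-9y + 6)/(3y + 5) + 3| < ϵ whenever y > 7/ϵ.
Take N = 7/ϵ. If y > N then |(-9y + 6)/(3y + 5) + 3| < 7/y < ϵ.

N = 7/ϵ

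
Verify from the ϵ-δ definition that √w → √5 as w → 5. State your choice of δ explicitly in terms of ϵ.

Fix ϵ > 0. We want δ > 0 such that 0 < |w − 5| < δ implies |√w − √5| < ϵ.
Multiplying by the conjugate, |√w − √5| = |w − 5|/(√w + √5).
Restrict δ ≤ 5 so that |w − 5| < 5 forces w > 0, and then √w + √5 > √5.
Hence |√w − √5| < |w − 5|/√5, which is < ϵ once |w − 5| < √5·ϵ.
Take δ = min(5, √5·ϵ). If 0 < |w − 5| < δ then w > 0 and |√w − √5| < |w − 5|/√5 < ϵ.

δ = min(5, √5·ϵ)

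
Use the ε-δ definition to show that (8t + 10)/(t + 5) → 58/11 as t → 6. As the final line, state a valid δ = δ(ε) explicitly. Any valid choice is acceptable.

Suppose ε > 0. We want δ > 0 with 0 < |t − 6| < δ ⇒ |(8t + 10)/(t + 5) − (58/11)| < ε.
Combining over a common denominator, (8t + 10)/(t + 5) − (58/11) = [(8t + 10)·11 − 58·(t + 5)] / [11·(t + 5)] = 30(t − 6) / (11(t + 5)).
So |(8t + 10)/(t + 5) − (58/11)| = 30|t − 6| / (11·|t + 5|).
Restrict δ ≤ 11/2. Then |t − 6| < 11/2 gives |t + 5| = |(t − 6) + 11| ≥ 11 − 11/2 = 11/2.
Hence |(8t + 10)/(t + 5) − (58/11)| < 30|t − 6|/(11·(11/2)) = (60/121)|t − 6|, which is < ε once |t − 6| < (121/60)ε.
Take δ = min(11/2, (121/60)ε). Then 0 < |t − 6| < δ forces both bounds, so |(8t + 10)/(t + 5) − (58/11)| < ε.

δ = min(11/2, (121/60)ε)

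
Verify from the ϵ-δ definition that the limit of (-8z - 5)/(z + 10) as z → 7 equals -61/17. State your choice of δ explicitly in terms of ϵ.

Let ϵ > 0. We want δ > 0 with 0 < |z − 7| < δ ⇒ |(-8z - 5)/(z + 10) + 61/17| < ϵ.
Combining over a common denominator, (-8z - 5)/(z + 10) + 61/17 = [(-8z - 5)·17 − (-61)·(z + 10)] / [17·(z + 10)] = -75(z − 7) / (17(z + 10)).
So |(-8z - 5)/(z + 10) + 61/17| = 75|z − 7| / (17·|z + 10|).
Require δ ≤ 17/2, so |z + 10| ≥ |17| − |z − 7| > 17 − 17/2 = 17/2.
Hence |(-8z - 5)/(z + 10) + 61/17| < 75|z − 7|/(17·(17/2)) = (150/289)|z − 7|, which is < ϵ once |z − 7| < (289/150)ϵ.
Take δ = min(17/2, (289/150)ϵ). Then 0 < |z − 7| < δ forces both bounds, so |(-8z - 5)/(z + 10) + 61/17| < ϵ.

δ = min(17/2, (289/150)ϵ)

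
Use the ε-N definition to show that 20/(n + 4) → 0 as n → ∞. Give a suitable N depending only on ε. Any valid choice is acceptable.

N = 20/ε

Let ε > 0. For n ≥ 1, |20/(n + 4) − 0| = 20/(n + 4) ≤ 20/n.
We need 20/n < ε, i.e. n > 20/ε.
Take N = 20/ε. If n > N then |20/(n + 4)| ≤ 20/n < ε.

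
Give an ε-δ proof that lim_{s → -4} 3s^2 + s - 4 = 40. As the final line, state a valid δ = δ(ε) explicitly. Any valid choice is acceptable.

δ = min(2, ε/29)

Fix ε > 0. We want δ > 0 such that 0 < |s + 4| < δ implies |(3s^2 + s - 4) − 40| < ε.
(3s^2 + s - 4) − 40 = 3s^2 + s - 44 = (s + 4)(3s - 11).
So |(3s^2 + s - 4) − 40| = |s + 4|·|3s - 11|.
Require δ ≤ 2. Then |s + 4| < 2 gives |s| < 6, and by the triangle inequality |3s - 11| ≤ 3·6 + 11 = 29.
Hence |(3s^2 + s - 4) − 40| ≤ 29|s + 4| < ε provided |s + 4| < ε/29.
Take δ = min(2, ε/29). Then 0 < |s + 4| < δ gives both |s + 4| < 2 and |s + 4| < ε/29, so |(3s^2 + s - 4) − 40| < ε.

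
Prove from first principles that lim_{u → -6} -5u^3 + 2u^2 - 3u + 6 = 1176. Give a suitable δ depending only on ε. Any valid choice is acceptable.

Fix ε > 0. We want δ > 0 such that 0 < |u + 6| < δ implies |(-5u^3 + 2u^2 - 3u + 6) − 1176| < ε.
(-5u^3 + 2u^2 - 3u + 6) − 1176 = -5u^3 + 2u^2 - 3u - 1170 = (u + 6)(-5u^2 + 32u - 195).
So |(-5u^3 + 2u^2 - 3u + 6) − 1176| = |u + 6|·|-5u^2 + 32u - 195|.
Assume first that |u + 6| < 1, so |u| < 7. Then |-5u^2 + 32u - 195| ≤ 5·7^2 + 32·7 + 195 = 664.
Hence |(-5u^3 + 2u^2 - 3u + 6) − 1176| ≤ 664|u + 6| < ε provided |u + 6| < ε/664.
Choosing δ = min(1, ε/664) ensures both conditions, hence |(-5u^3 + 2u^2 - 3u + 6) − 1176| < ε.

δ = min(1, ε/664)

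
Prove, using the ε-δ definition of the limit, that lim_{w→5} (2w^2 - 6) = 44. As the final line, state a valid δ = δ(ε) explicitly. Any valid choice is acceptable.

Let ε > 0 be given. We want δ > 0 such that 0 < |w − 5| < δ implies |(2w^2 - 6) − 44| < ε.
(2w^2 - 6) − 44 = 2w^2 - 50 = (w − 5)(2w + 10).
So |(2w^2 - 6) − 44| = |w − 5|·|2w + 10|.
Require δ ≤ 2. Then |w − 5| < 2 gives |w| < 7, and by the triangle inequality |2w + 10| ≤ 2·7 + 10 = 24.
Hence |(2w^2 - 6) − 44| ≤ 24|w − 5| < ε provided |w − 5| < ε/24.
Take δ = min(2, ε/24). Then 0 < |w − 5| < δ gives both |w − 5| < 2 and |w − 5| < ε/24, so |(2w^2 - 6) − 44| < ε.

δ = min(2, ε/24)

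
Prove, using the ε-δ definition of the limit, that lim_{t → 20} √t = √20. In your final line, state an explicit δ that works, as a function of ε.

Let ε > 0 be given. We want δ > 0 such that 0 < |t − 20| < δ implies |√t − √20| < ε.
Multiplying by the conjugate, |√t − √20| = |t − 20|/(√t + √20).
Restrict δ ≤ 20 so that |t − 20| < 20 forces t > 0, and then √t + √20 > √20.
Hence |√t − √20| < |t − 20|/√20, which is < ε once |t − 20| < √20·ε.
Take δ = min(20, √20·ε). If 0 < |t − 20| < δ then t > 0 and |√t − √20| < |t − 20|/√20 < ε.

δ = min(20, √20·ε)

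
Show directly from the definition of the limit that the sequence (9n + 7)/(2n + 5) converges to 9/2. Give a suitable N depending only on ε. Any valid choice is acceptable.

N = (31/4)/ε

Fix ε > 0. For n ≥ 1, |(9n + 7)/(2n + 5) − (9/2)| = |-31|/(2(2n + 5)) = 31/(2(2n + 5)).
Since 2n + 5 ≥ 2n for n ≥ 1, this is ≤ 31/(2·2n) = (31/4)/n.
So |(9n + 7)/(2n + 5) − (9/2)| < ε whenever n > (31/4)/ε.
Take N = (31/4)/ε. If n > N then |(9n + 7)/(2n + 5) − (9/2)| ≤ (31/4)/n < ε.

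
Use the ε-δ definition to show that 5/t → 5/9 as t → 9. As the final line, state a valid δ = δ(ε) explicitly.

Fix ε > 0. We seek δ > 0 such that 0 < |t − 9| < δ implies |5/t − (5/9)| < ε.
|5/t − (5/9)| = 5·|9 − t|/(9·|t|) = 5|t − 9|/(9|t|).
Restrict δ ≤ 9/2. Then |t − 9| < 9/2 gives |t| > 9/2, so 9|t| > 81/2.
Then |5/t − (5/9)| < 5|t − 9|/(81/2), which is < ε when |t − 9| < (81/10)ε.
Take δ = min(9/2, (81/10)ε). Then 0 < |t − 9| < δ gives both |t − 9| < 9/2 and |t − 9| < (81/10)ε, so |5/t − (5/9)| < ε.

δ = min(9/2, (81/10)ε)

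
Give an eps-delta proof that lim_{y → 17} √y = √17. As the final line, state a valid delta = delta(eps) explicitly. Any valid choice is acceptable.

Let eps > 0. We want delta > 0 such that 0 < |y − 17| < delta implies |√y − √17| < eps.
Rationalise: √y − √17 = (y − 17)/(√y + √17), so |√y − √17| = |y − 17|/(√y + √17).
Restrict delta ≤ 17 so that |y − 17| < 17 forces y > 0, and then √y + √17 > √17.
Hence |√y − √17| < |y − 17|/√17, which is < eps once |y − 17| < √17·eps.
Take delta = min(17, √17·eps). If 0 < |y − 17| < delta then y > 0 and |√y − √17| < |y − 17|/√17 < eps.

delta = min(17, √17·eps)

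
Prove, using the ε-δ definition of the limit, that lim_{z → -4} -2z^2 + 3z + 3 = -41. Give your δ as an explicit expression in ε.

δ = min(1, ε/21)

Fix ε > 0. We want δ > 0 such that 0 < |z + 4| < δ implies |(-2z^2 + 3z + 3) + 41| < ε.
(-2z^2 + 3z + 3) + 41 = -2z^2 + 3z + 44 = (z + 4)(-2z + 11).
So |(-2z^2 + 3z + 3) + 41| = |z + 4|·|-2z + 11|.
Require δ ≤ 1. Then |z + 4| < 1 gives |z| < 5, and by the triangle inequality |-2z + 11| ≤ 2·5 + 11 = 21.
Hence |(-2z^2 + 3z + 3) + 41| ≤ 21|z + 4| < ε provided |z + 4| < ε/21.
Take δ = min(1, ε/21). Then 0 < |z + 4| < δ gives both |z + 4| < 1 and |z + 4| < ε/21, so |(-2z^2 + 3z + 3) + 41| < ε.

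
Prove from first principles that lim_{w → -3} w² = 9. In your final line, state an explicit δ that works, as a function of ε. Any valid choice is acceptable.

δ = min(2, ε/8)

Let ε > 0 be given. We seek δ > 0 with 0 < |w + 3| < δ ⇒ |w² − 9| < ε.
Factor: w² − 9 = (w + 3)(w - 3), so |w² − 9| = |w + 3|·|w - 3|.
Restrict δ ≤ 2. Then |w + 3| < 2 gives |w| < 5, so by the triangle inequality |w - 3| ≤ 5 + 3 = 8.
Hence |w² − 9| ≤ 8|w + 3|, which is < ε once |w + 3| < ε/8.
Take δ = min(2, ε/8). If 0 < |w + 3| < δ then both bounds hold and |w² − 9| ≤ 8|w + 3| < 8·(ε/8) = ε.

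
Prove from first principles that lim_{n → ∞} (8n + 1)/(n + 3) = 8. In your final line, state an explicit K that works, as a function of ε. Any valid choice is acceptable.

Suppose ε > 0. For n ≥ 1, |(8n + 1)/(n + 3) − 8| = |-23|/((n + 3)) = 23/((n + 3)).
Since n + 3 ≥ n for n ≥ 1, this is ≤ 23/(n) = 23/n.
So |(8n + 1)/(n + 3) − 8| < ε whenever n > 23/ε.
Take K = 23/ε. If n > K then |(8n + 1)/(n + 3) − 8| ≤ 23/n < ε.

K = 23/ε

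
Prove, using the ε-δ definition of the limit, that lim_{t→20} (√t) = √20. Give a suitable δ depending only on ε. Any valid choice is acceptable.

Suppose ε > 0. We want δ > 0 such that 0 < |t − 20| < δ implies |√t − √20| < ε.
Rationalise: √t − √20 = (t − 20)/(√t + √20), so |√t − √20| = |t − 20|/(√t + √20).
Restrict δ ≤ 20 so that |t − 20| < 20 forces t > 0, and then √t + √20 > √20.
Hence |√t − √20| < |t − 20|/√20, which is < ε once |t − 20| < √20·ε.
Take δ = min(20, √20·ε). If 0 < |t − 20| < δ then t > 0 and |√t − √20| < |t − 20|/√20 < ε.

δ = min(20, √20·ε)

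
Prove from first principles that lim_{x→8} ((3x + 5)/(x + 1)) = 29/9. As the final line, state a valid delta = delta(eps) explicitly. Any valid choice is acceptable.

delta = min(9/2, (81/4)eps)

Let eps > 0 be given. We want delta > 0 with 0 < |x − 8| < delta ⇒ |(3x + 5)/(x + 1) − (29/9)| < eps.
Combining over a common denominator, (3x + 5)/(x + 1) − (29/9) = [(3x + 5)·9 − 29·(x + 1)] / [9·(x + 1)] = -2(x − 8) / (9(x + 1)).
So |(3x + 5)/(x + 1) − (29/9)| = 2|x − 8| / (9·|x + 1|).
Restrict delta ≤ 9/2. Then |x − 8| < 9/2 gives |x + 1| = |(x − 8) + 9| ≥ 9 − 9/2 = 9/2.
Hence |(3x + 5)/(x + 1) − (29/9)| < 2|x − 8|/(9·(9/2)) = (4/81)|x − 8|, which is < eps once |x − 8| < (81/4)eps.
Take delta = min(9/2, (81/4)eps). Then 0 < |x − 8| < delta forces both bounds, so |(3x + 5)/(x + 1) − (29/9)| < eps.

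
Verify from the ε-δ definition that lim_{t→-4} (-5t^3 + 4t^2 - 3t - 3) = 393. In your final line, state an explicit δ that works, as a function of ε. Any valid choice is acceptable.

Fix ε > 0. We want δ > 0 such that 0 < |t + 4| < δ implies |(-5t^3 + 4t^2 - 3t - 3) − 393| < ε.
(-5t^3 + 4t^2 - 3t - 3) − 393 = -5t^3 + 4t^2 - 3t - 396 = (t + 4)(-5t^2 + 24t - 99).
So |(-5t^3 + 4t^2 - 3t - 3) − 393| = |t + 4|·|-5t^2 + 24t - 99|.
Require δ ≤ 1. Then |t + 4| < 1 gives |t| < 5, and by the triangle inequality |-5t^2 + 24t - 99| ≤ 5·5^2 + 24·5 + 99 = 344.
Hence |(-5t^3 + 4t^2 - 3t - 3) − 393| ≤ 344|t + 4| < ε provided |t + 4| < ε/344.
Choosing δ = min(1, ε/344) ensures both conditions, hence |(-5t^3 + 4t^2 - 3t - 3) − 393| < ε.

δ = min(1, ε/344)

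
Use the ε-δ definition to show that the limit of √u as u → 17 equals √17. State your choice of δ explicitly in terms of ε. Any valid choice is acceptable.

δ = min(17, √17·ε)

Let ε > 0 be given. We want δ > 0 such that 0 < |u − 17| < δ implies |√u − √17| < ε.
Rationalise: √u − √17 = (u − 17)/(√u + √17), so |√u − √17| = |u − 17|/(√u + √17).
Restrict δ ≤ 17 so that |u − 17| < 17 forces u > 0, and then √u + √17 > √17.
Hence |√u − √17| < |u − 17|/√17, which is < ε once |u − 17| < √17·ε.
Take δ = min(17, √17·ε). If 0 < |u − 17| < δ then u > 0 and |√u − √17| < |u − 17|/√17 < ε.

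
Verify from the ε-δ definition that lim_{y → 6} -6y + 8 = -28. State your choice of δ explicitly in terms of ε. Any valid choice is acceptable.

Suppose ε > 0. We need δ > 0 so that 0 < |y − 6| < δ implies |(-6y + 8) + 28| < ε.
Since (-6y + 8) + 28 = -6(y − 6), we have |(-6y + 8) + 28| = 6|y − 6|.
Thus it suffices that |y − 6| < ε/6.
Choosing δ = ε/6 gives |(-6y + 8) + 28| = 6|y − 6| < ε whenever |y − 6| < δ.

δ = ε/6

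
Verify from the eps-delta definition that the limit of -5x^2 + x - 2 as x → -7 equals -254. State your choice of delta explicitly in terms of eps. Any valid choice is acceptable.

delta = min(1, eps/76)

Fix eps > 0. We want delta > 0 such that 0 < |x + 7| < delta implies |(-5x^2 + x - 2) + 254| < eps.
(-5x^2 + x - 2) + 254 = -5x^2 + x + 252 = (x + 7)(-5x + 36).
So |(-5x^2 + x - 2) + 254| = |x + 7|·|-5x + 36|.
Require delta ≤ 1. Then |x + 7| < 1 gives |x| < 8, and by the triangle inequality |-5x + 36| ≤ 5·8 + 36 = 76.
Hence |(-5x^2 + x - 2) + 254| ≤ 76|x + 7| < eps provided |x + 7| < eps/76.
Choosing delta = min(1, eps/76) ensures both conditions, hence |(-5x^2 + x - 2) + 254| < eps.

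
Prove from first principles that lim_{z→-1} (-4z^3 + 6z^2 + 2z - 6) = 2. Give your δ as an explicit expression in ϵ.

δ = min(1, ϵ/44)

Let ϵ > 0. We want δ > 0 such that 0 < |z + 1| < δ implies |(-4z^3 + 6z^2 + 2z - 6) − 2| < ϵ.
(-4z^3 + 6z^2 + 2z - 6) − 2 = -4z^3 + 6z^2 + 2z - 8 = (z + 1)(-4z^2 + 10z - 8).
So |(-4z^3 + 6z^2 + 2z - 6) − 2| = |z + 1|·|-4z^2 + 10z - 8|.
Assume first that |z + 1| < 1, so |z| < 2. Then |-4z^2 + 10z - 8| ≤ 4·2^2 + 10·2 + 8 = 44.
Hence |(-4z^3 + 6z^2 + 2z - 6) − 2| ≤ 44|z + 1| < ϵ provided |z + 1| < ϵ/44.
Take δ = min(1, ϵ/44). Then 0 < |z + 1| < δ gives both |z + 1| < 1 and |z + 1| < ϵ/44, so |(-4z^3 + 6z^2 + 2z - 6) − 2| < ϵ.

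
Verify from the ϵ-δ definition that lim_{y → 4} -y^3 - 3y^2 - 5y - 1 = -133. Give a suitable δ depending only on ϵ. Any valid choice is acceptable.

δ = min(2, ϵ/111)

Let ϵ > 0 be given. We want δ > 0 such that 0 < |y − 4| < δ implies |(-y^3 - 3y^2 - 5y - 1) + 133| < ϵ.
(-y^3 - 3y^2 - 5y - 1) + 133 = -y^3 - 3y^2 - 5y + 132 = (y − 4)(-y^2 - 7y - 33).
So |(-y^3 - 3y^2 - 5y - 1) + 133| = |y − 4|·|-y^2 - 7y - 33|.
Require δ ≤ 2. Then |y − 4| < 2 gives |y| < 6, and by the triangle inequality |-y^2 - 7y - 33| ≤ 6^2 + 7·6 + 33 = 111.
Hence |(-y^3 - 3y^2 - 5y - 1) + 133| ≤ 111|y − 4| < ϵ provided |y − 4| < ϵ/111.
Choosing δ = min(2, ϵ/111) ensures both conditions, hence |(-y^3 - 3y^2 - 5y - 1) + 133| < ϵ.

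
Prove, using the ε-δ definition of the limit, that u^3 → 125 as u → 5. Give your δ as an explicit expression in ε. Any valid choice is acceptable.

δ = min(1, ε/91)

Let ε > 0. We seek δ > 0 with 0 < |u − 5| < δ ⇒ |u^3 − 125| < ε.
Factor: u^3 − 125 = (u − 5)(u^2 + 5u + 25), so |u^3 − 125| = |u − 5|·|u^2 + 5u + 25|.
Impose δ ≤ 1 so that |u| < 6; then |u^2 + 5u + 25| ≤ 91.
Hence |u^3 − 125| ≤ 91|u − 5|, which is < ε once |u − 5| < ε/91.
Take δ = min(1, ε/91). If 0 < |u − 5| < δ then both bounds hold and |u^3 − 125| ≤ 91|u − 5| < 91·(ε/91) = ε.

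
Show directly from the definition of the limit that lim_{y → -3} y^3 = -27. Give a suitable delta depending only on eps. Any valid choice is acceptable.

Fix eps > 0. We seek delta > 0 with 0 < |y + 3| < delta ⇒ |y^3 + 27| < eps.
Factor: y^3 + 27 = (y + 3)(y^2 - 3y + 9), so |y^3 + 27| = |y + 3|·|y^2 - 3y + 9|.
Restrict delta ≤ 1. Then |y + 3| < 1 gives |y| < 4, so by the triangle inequality |y^2 - 3y + 9| ≤ 4^2 + 3·4 + 9 = 37.
Hence |y^3 + 27| ≤ 37|y + 3|, which is < eps once |y + 3| < eps/37.
Take delta = min(1, eps/37). If 0 < |y + 3| < delta then both bounds hold and |y^3 + 27| ≤ 37|y + 3| < 37·(eps/37) = eps.

delta = min(1, eps/37)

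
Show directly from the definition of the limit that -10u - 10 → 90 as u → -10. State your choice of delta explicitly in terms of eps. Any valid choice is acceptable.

Fix eps > 0. We need delta > 0 so that 0 < |u + 10| < delta implies |(-10u - 10) − 90| < eps.
|(-10u - 10) − 90| = |-10u - 100| = 10|u + 10|.
So 10|u + 10| < eps exactly when |u + 10| < eps/10.
Choosing delta = eps/10 gives |(-10u - 10) − 90| = 10|u + 10| < eps whenever |u + 10| < delta.

delta = eps/10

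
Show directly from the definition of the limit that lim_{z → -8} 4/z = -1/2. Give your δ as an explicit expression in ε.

δ = min(4, 8ε)

Suppose ε > 0. We seek δ > 0 such that 0 < |z + 8| < δ implies |4/z + 1/2| < ε.
|4/z + 1/2| = 4·|-8 − z|/(8·|z|) = 4|z + 8|/(8|z|).
Restrict δ ≤ 4. Then |z + 8| < 4 gives |z| > 4, so 8|z| > 32.
Then |4/z + 1/2| < 4|z + 8|/32, which is < ε when |z + 8| < 8ε.
Take δ = min(4, 8ε). Then 0 < |z + 8| < δ gives both |z + 8| < 4 and |z + 8| < 8ε, so |4/z + 1/2| < ε.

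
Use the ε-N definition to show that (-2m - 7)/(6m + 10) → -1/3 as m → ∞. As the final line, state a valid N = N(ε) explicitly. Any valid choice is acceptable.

Let ε > 0. For m ≥ 1, |(-2m - 7)/(6m + 10) + 1/3| = |-22|/(6(6m + 10)) = 22/(6(6m + 10)).
Since 6m + 10 ≥ 6m for m ≥ 1, this is ≤ 22/(6·6m) = (11/18)/m.
So |(-2m - 7)/(6m + 10) + 1/3| < ε whenever m > (11/18)/ε.
Take N = (11/18)/ε. If m > N then |(-2m - 7)/(6m + 10) + 1/3| ≤ (11/18)/m < ε.

N = (11/18)/ε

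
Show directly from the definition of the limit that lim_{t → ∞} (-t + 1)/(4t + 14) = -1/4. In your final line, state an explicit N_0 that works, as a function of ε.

Fix ε > 0. We seek N_0 > 0 such that t > N_0 implies |(-t + 1)/(4t + 14) + 1/4| < ε.
(-t + 1)/(4t + 14) + 1/4 = (4(-t + 1) − (-1)(4t + 14)) / (4(4t + 14)) = 18/(4(4t + 14)).
For t > 0 we have 4t + 14 > 4t, so |(-t + 1)/(4t + 14) + 1/4| = 18/(4(4t + 14)) < 18/(4·4t) = (9/8)/t.
Thus |(-t + 1)/(4t + 14) + 1/4| < ε whenever t > (9/8)/ε.
Take N_0 = (9/8)/ε. If t > N_0 then |(-t + 1)/(4t + 14) + 1/4| < (9/8)/t < ε.

N_0 = (9/8)/ε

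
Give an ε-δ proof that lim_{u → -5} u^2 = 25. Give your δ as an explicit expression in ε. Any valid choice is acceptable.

δ = min(1, ε/11)

Let ε > 0 be given. We seek δ > 0 with 0 < |u + 5| < δ ⇒ |u^2 − 25| < ε.
Factor: u^2 − 25 = (u + 5)(u - 5), so |u^2 − 25| = |u + 5|·|u - 5|.
Restrict δ ≤ 1. Then |u + 5| < 1 gives |u| < 6, so by the triangle inequality |u - 5| ≤ 6 + 5 = 11.
Hence |u^2 − 25| ≤ 11|u + 5|, which is < ε once |u + 5| < ε/11.
Take δ = min(1, ε/11). If 0 < |u + 5| < δ then both bounds hold and |u^2 − 25| ≤ 11|u + 5| < 11·(ε/11) = ε.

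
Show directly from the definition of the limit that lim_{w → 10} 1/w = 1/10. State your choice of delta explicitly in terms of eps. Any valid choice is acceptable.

delta = min(5, 50eps)

Let eps > 0 be given. We seek delta > 0 such that 0 < |w − 10| < delta implies |1/w − (1/10)| < eps.
|1/w − (1/10)| = |10 − w|/(10·|w|) = |w − 10|/(10|w|).
Restrict delta ≤ 5. Then |w − 10| < 5 gives |w| > 5, so 10|w| > 50.
Then |1/w − (1/10)| < |w − 10|/50, which is < eps when |w − 10| < 50eps.
Take delta = min(5, 50eps). Then 0 < |w − 10| < delta gives both |w − 10| < 5 and |w − 10| < 50eps, so |1/w − (1/10)| < eps.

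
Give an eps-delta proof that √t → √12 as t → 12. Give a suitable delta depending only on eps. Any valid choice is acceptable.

delta = min(12, √12·eps)

Let eps > 0. We want delta > 0 such that 0 < |t − 12| < delta implies |√t − √12| < eps.
Multiplying by the conjugate, |√t − √12| = |t − 12|/(√t + √12).
Restrict delta ≤ 12 so that |t − 12| < 12 forces t > 0, and then √t + √12 > √12.
Hence |√t − √12| < |t − 12|/√12, which is < eps once |t − 12| < √12·eps.
Take delta = min(12, √12·eps). If 0 < |t − 12| < delta then t > 0 and |√t − √12| < |t − 12|/√12 < eps.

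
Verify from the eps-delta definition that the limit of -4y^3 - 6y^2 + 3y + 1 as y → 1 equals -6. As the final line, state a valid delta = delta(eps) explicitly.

Fix eps > 0. We want delta > 0 such that 0 < |y − 1| < delta implies |(-4y^3 - 6y^2 + 3y + 1) + 6| < eps.
(-4y^3 - 6y^2 + 3y + 1) + 6 = -4y^3 - 6y^2 + 3y + 7 = (y − 1)(-4y^2 - 10y - 7).
So |(-4y^3 - 6y^2 + 3y + 1) + 6| = |y − 1|·|-4y^2 - 10y - 7|.
Require delta ≤ 1. Then |y − 1| < 1 gives |y| < 2, and by the triangle inequality |-4y^2 - 10y - 7| ≤ 4·2^2 + 10·2 + 7 = 43.
Hence |(-4y^3 - 6y^2 + 3y + 1) + 6| ≤ 43|y − 1| < eps provided |y − 1| < eps/43.
Take delta = min(1, eps/43). Then 0 < |y − 1| < delta gives both |y − 1| < 1 and |y − 1| < eps/43, so |(-4y^3 - 6y^2 + 3y + 1) + 6| < eps.

delta = min(1, eps/43)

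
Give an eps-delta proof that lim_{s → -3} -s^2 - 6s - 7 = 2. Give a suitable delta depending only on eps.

Let eps > 0. We want delta > 0 such that 0 < |s + 3| < delta implies |(-s^2 - 6s - 7) − 2| < eps.
(-s^2 - 6s - 7) − 2 = -s^2 - 6s - 9 = (s + 3)(-s - 3).
So |(-s^2 - 6s - 7) − 2| = |s + 3|·|-s - 3|.
Assume first that |s + 3| < 1, so |s| < 4. Then |-s - 3| ≤ 4 + 3 = 7.
Hence |(-s^2 - 6s - 7) − 2| ≤ 7|s + 3| < eps provided |s + 3| < eps/7.
Take delta = min(1, eps/7). Then 0 < |s + 3| < delta gives both |s + 3| < 1 and |s + 3| < eps/7, so |(-s^2 - 6s - 7) − 2| < eps.

delta = min(1, eps/7)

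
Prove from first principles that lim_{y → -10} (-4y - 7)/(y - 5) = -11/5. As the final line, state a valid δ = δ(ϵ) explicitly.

Let ϵ > 0. We want δ > 0 with 0 < |y + 10| < δ ⇒ |(-4y - 7)/(y - 5) + 11/5| < ϵ.
Combining over a common denominator, (-4y - 7)/(y - 5) + 11/5 = [(-4y - 7)·(-15) − 33·(y - 5)] / [(-15)·(y - 5)] = 27(y + 10) / ((-15)(y - 5)).
So |(-4y - 7)/(y - 5) + 11/5| = 27|y + 10| / (15·|y − 5|).
Require δ ≤ 15/2, so |y − 5| ≥ |-15| − |y + 10| > 15 − 15/2 = 15/2.
Hence |(-4y - 7)/(y - 5) + 11/5| < 27|y + 10|/(15·(15/2)) = (6/25)|y + 10|, which is < ϵ once |y + 10| < (25/6)ϵ.
Take δ = min(15/2, (25/6)ϵ). Then 0 < |y + 10| < δ forces both bounds, so |(-4y - 7)/(y - 5) + 11/5| < ϵ.

δ = min(15/2, (25/6)ϵ)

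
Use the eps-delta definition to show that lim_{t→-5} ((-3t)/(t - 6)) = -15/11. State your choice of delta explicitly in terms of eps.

Let eps > 0. We want delta > 0 with 0 < |t + 5| < delta ⇒ |(-3t)/(t - 6) + 15/11| < eps.
Combining over a common denominator, (-3t)/(t - 6) + 15/11 = [(-3t)·(-11) − 15·(t - 6)] / [(-11)·(t - 6)] = 18(t + 5) / ((-11)(t - 6)).
So |(-3t)/(t - 6) + 15/11| = 18|t + 5| / (11·|t − 6|).
Require delta ≤ 11/2, so |t − 6| ≥ |-11| − |t + 5| > 11 − 11/2 = 11/2.
Hence |(-3t)/(t - 6) + 15/11| < 18|t + 5|/(11·(11/2)) = (36/121)|t + 5|, which is < eps once |t + 5| < (121/36)eps.
Take delta = min(11/2, (121/36)eps). Then 0 < |t + 5| < delta forces both bounds, so |(-3t)/(t - 6) + 15/11| < eps.

delta = min(11/2, (121/36)eps)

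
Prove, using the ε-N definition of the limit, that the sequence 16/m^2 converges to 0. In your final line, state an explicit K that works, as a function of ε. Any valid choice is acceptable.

K = (16/ε)^{1/2}

Fix ε > 0. For m ≥ 1, |16/m^2 − 0| = 16/m^2.
16/m^2 < ε ⇔ m^2 > 16/ε ⇔ m > (16/ε)^{1/2}.
Take K = (16/ε)^{1/2}. Then m > K implies 16/m^2 < ε.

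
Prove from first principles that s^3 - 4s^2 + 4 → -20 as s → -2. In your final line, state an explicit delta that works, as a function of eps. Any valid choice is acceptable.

delta = min(1, eps/39)

Let eps > 0. We want delta > 0 such that 0 < |s + 2| < delta implies |(s^3 - 4s^2 + 4) + 20| < eps.
(s^3 - 4s^2 + 4) + 20 = s^3 - 4s^2 + 24 = (s + 2)(s^2 - 6s + 12).
So |(s^3 - 4s^2 + 4) + 20| = |s + 2|·|s^2 - 6s + 12|.
Require delta ≤ 1. Then |s + 2| < 1 gives |s| < 3, and by the triangle inequality |s^2 - 6s + 12| ≤ 3^2 + 6·3 + 12 = 39.
Hence |(s^3 - 4s^2 + 4) + 20| ≤ 39|s + 2| < eps provided |s + 2| < eps/39.
Take delta = min(1, eps/39). Then 0 < |s + 2| < delta gives both |s + 2| < 1 and |s + 2| < eps/39, so |(s^3 - 4s^2 + 4) + 20| < eps.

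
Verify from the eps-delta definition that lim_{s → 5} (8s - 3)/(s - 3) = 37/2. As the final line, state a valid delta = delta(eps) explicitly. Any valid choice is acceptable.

Let eps > 0. We want delta > 0 with 0 < |s − 5| < delta ⇒ |(8s - 3)/(s - 3) − (37/2)| < eps.
Combining over a common denominator, (8s - 3)/(s - 3) − (37/2) = [(8s - 3)·2 − 37·(s - 3)] / [2·(s - 3)] = -21(s − 5) / (2(s - 3)).
So |(8s - 3)/(s - 3) − (37/2)| = 21|s − 5| / (2·|s − 3|).
Restrict delta ≤ 1. Then |s − 5| < 1 gives |s − 3| = |(s − 5) + 2| ≥ 2 − 1 = 1.
Hence |(8s - 3)/(s - 3) − (37/2)| < 21|s − 5|/(2·1) = (21/2)|s − 5|, which is < eps once |s − 5| < (2/21)eps.
Take delta = min(1, (2/21)eps). Then 0 < |s − 5| < delta forces both bounds, so |(8s - 3)/(s - 3) − (37/2)| < eps.

delta = min(1, (2/21)eps)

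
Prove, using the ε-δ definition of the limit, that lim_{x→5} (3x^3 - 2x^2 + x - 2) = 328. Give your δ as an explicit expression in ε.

δ = min(1, ε/252)

Suppose ε > 0. We want δ > 0 such that 0 < |x − 5| < δ implies |(3x^3 - 2x^2 + x - 2) − 328| < ε.
(3x^3 - 2x^2 + x - 2) − 328 = 3x^3 - 2x^2 + x - 330 = (x − 5)(3x^2 + 13x + 66).
So |(3x^3 - 2x^2 + x - 2) − 328| = |x − 5|·|3x^2 + 13x + 66|.
Require δ ≤ 1. Then |x − 5| < 1 gives |x| < 6, and by the triangle inequality |3x^2 + 13x + 66| ≤ 3·6^2 + 13·6 + 66 = 252.
Hence |(3x^3 - 2x^2 + x - 2) − 328| ≤ 252|x − 5| < ε provided |x − 5| < ε/252.
Choosing δ = min(1, ε/252) ensures both conditions, hence |(3x^3 - 2x^2 + x - 2) − 328| < ε.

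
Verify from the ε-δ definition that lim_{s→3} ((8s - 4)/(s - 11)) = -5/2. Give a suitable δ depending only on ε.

δ = min(4, (8/21)ε)

Fix ε > 0. We want δ > 0 with 0 < |s − 3| < δ ⇒ |(8s - 4)/(s - 11) + 5/2| < ε.
Combining over a common denominator, (8s - 4)/(s - 11) + 5/2 = [(8s - 4)·(-8) − 20·(s - 11)] / [(-8)·(s - 11)] = -84(s − 3) / ((-8)(s - 11)).
So |(8s - 4)/(s - 11) + 5/2| = 84|s − 3| / (8·|s − 11|).
Restrict δ ≤ 4. Then |s − 3| < 4 gives |s − 11| = |(s − 3) + (-8)| ≥ 8 − 4 = 4.
Hence |(8s - 4)/(s - 11) + 5/2| < 84|s − 3|/(8·4) = (21/8)|s − 3|, which is < ε once |s − 3| < (8/21)ε.
Take δ = min(4, (8/21)ε). Then 0 < |s − 3| < δ forces both bounds, so |(8s - 4)/(s - 11) + 5/2| < ε.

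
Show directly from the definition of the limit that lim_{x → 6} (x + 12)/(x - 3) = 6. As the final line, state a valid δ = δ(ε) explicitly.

Let ε > 0. We want δ > 0 with 0 < |x − 6| < δ ⇒ |(x + 12)/(x - 3) − 6| < ε.
Combining over a common denominator, (x + 12)/(x - 3) − 6 = [(x + 12)·3 − 18·(x - 3)] / [3·(x - 3)] = -15(x − 6) / (3(x - 3)).
So |(x + 12)/(x - 3) − 6| = 15|x − 6| / (3·|x − 3|).
Require δ ≤ 3/2, so |x − 3| ≥ |3| − |x − 6| > 3 − 3/2 = 3/2.
Hence |(x + 12)/(x - 3) − 6| < 15|x − 6|/(3·(3/2)) = (10/3)|x − 6|, which is < ε once |x − 6| < (3/10)ε.
Take δ = min(3/2, (3/10)ε). Then 0 < |x − 6| < δ forces both bounds, so |(x + 12)/(x - 3) − 6| < ε.

δ = min(3/2, (3/10)ε)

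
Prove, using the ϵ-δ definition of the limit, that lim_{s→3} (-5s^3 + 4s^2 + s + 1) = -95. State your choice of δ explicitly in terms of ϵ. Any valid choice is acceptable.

Suppose ϵ > 0. We want δ > 0 such that 0 < |s − 3| < δ implies |(-5s^3 + 4s^2 + s + 1) + 95| < ϵ.
(-5s^3 + 4s^2 + s + 1) + 95 = -5s^3 + 4s^2 + s + 96 = (s − 3)(-5s^2 - 11s - 32).
So |(-5s^3 + 4s^2 + s + 1) + 95| = |s − 3|·|-5s^2 - 11s - 32|.
Require δ ≤ 1. Then |s − 3| < 1 gives |s| < 4, and by the triangle inequality |-5s^2 - 11s - 32| ≤ 5·4^2 + 11·4 + 32 = 156.
Hence |(-5s^3 + 4s^2 + s + 1) + 95| ≤ 156|s − 3| < ϵ provided |s − 3| < ϵ/156.
Take δ = min(1, ϵ/156). Then 0 < |s − 3| < δ gives both |s − 3| < 1 and |s − 3| < ϵ/156, so |(-5s^3 + 4s^2 + s + 1) + 95| < ϵ.

δ = min(1, ϵ/156)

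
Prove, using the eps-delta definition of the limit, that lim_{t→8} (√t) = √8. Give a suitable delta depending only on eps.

delta = min(8, √8·eps)

Suppose eps > 0. We want delta > 0 such that 0 < |t − 8| < delta implies |√t − √8| < eps.
Multiplying by the conjugate, |√t − √8| = |t − 8|/(√t + √8).
Restrict delta ≤ 8 so that |t − 8| < 8 forces t > 0, and then √t + √8 > √8.
Hence |√t − √8| < |t − 8|/√8, which is < eps once |t − 8| < √8·eps.
Take delta = min(8, √8·eps). If 0 < |t − 8| < delta then t > 0 and |√t − √8| < |t − 8|/√8 < eps.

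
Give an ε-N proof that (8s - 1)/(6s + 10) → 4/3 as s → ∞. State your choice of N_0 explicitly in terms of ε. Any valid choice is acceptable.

N_0 = (43/18)/ε

Suppose ε > 0. We seek N_0 > 0 such that s > N_0 implies |(8s - 1)/(6s + 10) − (4/3)| < ε.
(8s - 1)/(6s + 10) − (4/3) = (6(8s - 1) − 8(6s + 10)) / (6(6s + 10)) = -86/(6(6s + 10)).
For s > 0 we have 6s + 10 > 6s, so |(8s - 1)/(6s + 10) − (4/3)| = 86/(6(6s + 10)) < 86/(6·6s) = (43/18)/s.
Thus |(8s - 1)/(6s + 10) − (4/3)| < ε whenever s > (43/18)/ε.
Take N_0 = (43/18)/ε. If s > N_0 then |(8s - 1)/(6s + 10) − (4/3)| < (43/18)/s < ε.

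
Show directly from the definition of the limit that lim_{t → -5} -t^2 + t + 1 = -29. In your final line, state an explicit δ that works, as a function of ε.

δ = min(1, ε/12)

Suppose ε > 0. We want δ > 0 such that 0 < |t + 5| < δ implies |(-t^2 + t + 1) + 29| < ε.
(-t^2 + t + 1) + 29 = -t^2 + t + 30 = (t + 5)(-t + 6).
So |(-t^2 + t + 1) + 29| = |t + 5|·|-t + 6|.
Assume first that |t + 5| < 1, so |t| < 6. Then |-t + 6| ≤ 6 + 6 = 12.
Hence |(-t^2 + t + 1) + 29| ≤ 12|t + 5| < ε provided |t + 5| < ε/12.
Take δ = min(1, ε/12). Then 0 < |t + 5| < δ gives both |t + 5| < 1 and |t + 5| < ε/12, so |(-t^2 + t + 1) + 29| < ε.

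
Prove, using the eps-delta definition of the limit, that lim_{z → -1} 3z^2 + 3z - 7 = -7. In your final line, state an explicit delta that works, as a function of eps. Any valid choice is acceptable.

Let eps > 0. We want delta > 0 such that 0 < |z + 1| < delta implies |(3z^2 + 3z - 7) + 7| < eps.
(3z^2 + 3z - 7) + 7 = 3z^2 + 3z = (z + 1)(3z).
So |(3z^2 + 3z - 7) + 7| = |z + 1|·|3z|.
Require delta ≤ 1. Then |z + 1| < 1 gives |z| < 2, and by the triangle inequality |3z| ≤ 3·2 = 6.
Hence |(3z^2 + 3z - 7) + 7| ≤ 6|z + 1| < eps provided |z + 1| < eps/6.
Choosing delta = min(1, eps/6) ensures both conditions, hence |(3z^2 + 3z - 7) + 7| < eps.

delta = min(1, eps/6)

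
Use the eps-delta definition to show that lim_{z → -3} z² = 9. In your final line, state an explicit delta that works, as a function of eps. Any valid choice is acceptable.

Let eps > 0 be given. We seek delta > 0 with 0 < |z + 3| < delta ⇒ |z² − 9| < eps.
Factor: z² − 9 = (z + 3)(z - 3), so |z² − 9| = |z + 3|·|z - 3|.
Impose delta ≤ 2 so that |z| < 5; then |z - 3| ≤ 8.
Hence |z² − 9| ≤ 8|z + 3|, which is < eps once |z + 3| < eps/8.
Take delta = min(2, eps/8). If 0 < |z + 3| < delta then both bounds hold and |z² − 9| ≤ 8|z + 3| < 8·(eps/8) = eps.

delta = min(2, eps/8)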